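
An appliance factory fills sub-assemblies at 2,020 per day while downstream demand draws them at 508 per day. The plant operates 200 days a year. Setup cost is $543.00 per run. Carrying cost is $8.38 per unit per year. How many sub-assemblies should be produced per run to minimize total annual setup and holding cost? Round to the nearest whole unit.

Annual demand D = 508 × 200 = 101,600.
Production build-up factor (1 − d/p) = 1 − 508/2,020 = 0.7485.
Q* = √(2DS / (H(1 − d/p))) = √(2 × 101,600 × 543 / (8.38 × 0.7485)).
= √(110,337,600 / 6.2726) ≈ 4194.107.

Q* ≈ 4,194 sub-assemblies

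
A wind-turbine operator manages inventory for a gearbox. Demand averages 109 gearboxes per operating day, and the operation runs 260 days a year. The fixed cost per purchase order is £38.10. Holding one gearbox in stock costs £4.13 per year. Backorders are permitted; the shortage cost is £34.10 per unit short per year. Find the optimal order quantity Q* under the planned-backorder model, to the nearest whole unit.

Annual demand D = 109 × 260 = 28,340.
With planned backorders, Q* = √(2DS/H) · √((H+B)/B).
√(2DS/H) = √(2 × 28,340 × 38.1 / 4.13) = 723.107.
√((H+B)/B) = √((4.13+34.1)/34.1) = 1.0588.
Q* ≈ 765.645.

Q* ≈ 766 gearboxes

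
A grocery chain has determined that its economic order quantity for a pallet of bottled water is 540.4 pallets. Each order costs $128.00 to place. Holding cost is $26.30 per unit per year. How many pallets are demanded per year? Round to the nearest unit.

D ≈ 30,002 pallets per year

Squaring Q* = √(2DS/H) gives Q*² = 2DS/H.
From Q* = √(2DS/H): D = Q*²H / (2S) = 540.4² × 26.3 / (2 × 128) = 30001.741.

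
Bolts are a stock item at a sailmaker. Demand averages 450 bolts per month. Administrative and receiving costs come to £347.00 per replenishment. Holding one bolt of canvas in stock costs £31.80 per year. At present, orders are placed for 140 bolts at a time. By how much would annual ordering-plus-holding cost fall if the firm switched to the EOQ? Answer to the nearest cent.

Annual demand D = 450 × 12 = 5,400.
EOQ = √(2DS/H) = √(2 × 5,400 × 347 / 31.8) ≈ 343.29.
Cost at Q* = (D/Q*)S + (Q*/2)H = √(2DSH) ≈ £10,916.67.
Cost at Q = 140: (5,400/140)×347 + (140/2)×31.8 = £13,384.29 + £2,226.00 = £15,610.29.
Excess = £15,610.29 − £10,916.67 = £4,693.62.

Extra cost ≈ £4,693.62 per year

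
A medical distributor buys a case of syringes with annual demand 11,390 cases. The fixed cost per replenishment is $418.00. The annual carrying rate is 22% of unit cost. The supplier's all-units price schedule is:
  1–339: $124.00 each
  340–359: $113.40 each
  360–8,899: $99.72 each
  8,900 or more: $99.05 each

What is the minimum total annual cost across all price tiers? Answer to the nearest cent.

Holding cost per unit per year at price C is H = 0.22·C.
For each price level, check whether its EOQ is feasible; otherwise the best quantity at that price is the breakpoint.
Tier 1 ($124.00): EOQ = 590.8 exceeds tier's upper bound 339, so this tier is dominated.
Tier 2 ($113.40): EOQ = 617.8 exceeds tier's upper bound 359, so this tier is dominated.
EOQ at $99.72 = 658.8 (feasible in tier 3): TC = 11,390×$99.72 + (11,390/658.8)×418 + (658.8/2)×0.22×$99.72 = $1,150,264.12.
EOQ at $99.05 = 661.0 < 8900, so use break Q=8900: TC = 11,390×$99.05 + (11,390/8900.0)×418 + (8900.0/2)×0.22×$99.05 = $1,225,684.40.
Lowest total cost among the candidates is at Q = 658.8.

TC* ≈ $1,150,264.12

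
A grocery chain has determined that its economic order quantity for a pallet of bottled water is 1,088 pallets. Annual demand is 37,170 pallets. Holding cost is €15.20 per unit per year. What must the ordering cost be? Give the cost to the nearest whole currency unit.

S ≈ €242

The basic EOQ model gives Q* = √(2DS/H); rearrange for the unknown.
From Q* = √(2DS/H): S = Q*²H / (2D) = 1,088² × 15.2 / (2 × 37,170) = 242.0354.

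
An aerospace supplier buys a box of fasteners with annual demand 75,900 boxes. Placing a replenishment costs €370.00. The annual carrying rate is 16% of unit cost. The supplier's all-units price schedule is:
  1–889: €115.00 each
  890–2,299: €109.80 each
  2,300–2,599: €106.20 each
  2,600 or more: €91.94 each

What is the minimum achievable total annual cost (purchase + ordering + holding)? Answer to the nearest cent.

TC* ≈ €7,008,170.67

Holding cost per unit per year at price C is H = 0.16·C.
Evaluate total cost at each tier's feasible EOQ or, if the EOQ is below the tier, at the tier's minimum quantity.
Tier 1 (€115.00): EOQ = 1747.1 exceeds tier's upper bound 889, so this tier is dominated.
EOQ at €109.80 = 1788.0 (feasible in tier 2): TC = 75,900×€109.80 + (75,900/1788.0)×370 + (1788.0/2)×0.16×€109.80 = €8,365,232.17.
EOQ at €106.20 = 1818.1 < 2300, so use break Q=2300: TC = 75,900×€106.20 + (75,900/2300.0)×370 + (2300.0/2)×0.16×€106.20 = €8,092,330.80.
EOQ at €91.94 = 1954.0 < 2600, so use break Q=2600: TC = 75,900×€91.94 + (75,900/2600.0)×370 + (2600.0/2)×0.16×€91.94 = €7,008,170.67.
Lowest total cost among the candidates is at Q = 2600.0.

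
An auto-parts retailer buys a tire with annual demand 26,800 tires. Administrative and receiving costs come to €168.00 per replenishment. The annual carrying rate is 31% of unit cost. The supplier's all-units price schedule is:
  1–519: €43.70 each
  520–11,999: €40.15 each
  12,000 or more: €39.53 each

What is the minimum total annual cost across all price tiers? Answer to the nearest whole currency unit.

TC* ≈ €1,086,607

Holding cost per unit per year at price C is H = 0.31·C.
For each price level, check whether its EOQ is feasible; otherwise the best quantity at that price is the breakpoint.
Tier 1 (€43.70): EOQ = 815.3 exceeds tier's upper bound 519, so this tier is dominated.
EOQ at €40.15 = 850.6 (feasible in tier 2): TC = 26,800×€40.15 + (26,800/850.6)×168 + (850.6/2)×0.31×€40.15 = €1,086,606.70.
EOQ at €39.53 = 857.2 < 12000, so use break Q=12000: TC = 26,800×€39.53 + (26,800/12000.0)×168 + (12000.0/2)×0.31×€39.53 = €1,133,305.00.
Lowest total cost among the candidates is at Q = 850.6.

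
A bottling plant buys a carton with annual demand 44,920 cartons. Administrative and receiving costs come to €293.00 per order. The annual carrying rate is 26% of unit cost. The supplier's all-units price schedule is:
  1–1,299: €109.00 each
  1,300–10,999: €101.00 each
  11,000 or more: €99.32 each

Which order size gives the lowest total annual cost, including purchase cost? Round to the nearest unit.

Q* ≈ 1,300 cartons

Holding cost per unit per year at price C is H = 0.26·C.
For each price level, check whether its EOQ is feasible; otherwise the best quantity at that price is the breakpoint.
EOQ at €109.00 = 963.8 (feasible in tier 1): TC = 44,920×€109.00 + (44,920/963.8)×293 + (963.8/2)×0.26×€109.00 = €4,923,592.95.
EOQ at €101.00 = 1001.2 < 1300, so use break Q=1300: TC = 44,920×€101.00 + (44,920/1300.0)×293 + (1300.0/2)×0.26×€101.00 = €4,564,113.28.
EOQ at €99.32 = 1009.6 < 11000, so use break Q=11000: TC = 44,920×€99.32 + (44,920/11000.0)×293 + (11000.0/2)×0.26×€99.32 = €4,604,678.51.
Lowest total cost is €4,564,113.28 at Q = 1300.0.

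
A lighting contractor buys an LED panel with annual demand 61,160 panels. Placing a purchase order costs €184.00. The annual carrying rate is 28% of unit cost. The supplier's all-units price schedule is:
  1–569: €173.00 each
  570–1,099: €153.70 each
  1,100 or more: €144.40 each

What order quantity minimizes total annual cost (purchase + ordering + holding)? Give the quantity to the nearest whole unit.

Holding cost per unit per year at price C is H = 0.28·C.
For each price level, check whether its EOQ is feasible; otherwise the best quantity at that price is the breakpoint.
Tier 1 (€173.00): EOQ = 681.6 exceeds tier's upper bound 569, so this tier is dominated.
EOQ at €153.70 = 723.2 (feasible in tier 2): TC = 61,160×€153.70 + (61,160/723.2)×184 + (723.2/2)×0.28×€153.70 = €9,431,414.44.
EOQ at €144.40 = 746.1 < 1100, so use break Q=1100: TC = 61,160×€144.40 + (61,160/1100.0)×184 + (1100.0/2)×0.28×€144.40 = €8,863,972.00.
Lowest total cost is €8,863,972.00 at Q = 1100.0.

Q* ≈ 1,100 panels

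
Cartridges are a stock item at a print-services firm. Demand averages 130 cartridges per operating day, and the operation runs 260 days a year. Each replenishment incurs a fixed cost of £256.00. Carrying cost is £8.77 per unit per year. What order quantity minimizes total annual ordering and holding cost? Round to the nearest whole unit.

Q* ≈ 1,405 cartridges

Annual demand D = 130 × 260 = 33,800.
EOQ = √(2DS / H) = √(2 × 33,800 × 256 / 8.77).
= √(17,305,600 / 8.77) = √1,973,272.52 ≈ 1404.732.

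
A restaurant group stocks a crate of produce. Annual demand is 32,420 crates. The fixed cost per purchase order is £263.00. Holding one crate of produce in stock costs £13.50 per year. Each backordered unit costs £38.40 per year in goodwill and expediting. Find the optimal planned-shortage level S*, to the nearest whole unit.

With planned backorders, Q* = √(2DS/H) · √((H+B)/B).
√(2DS/H) = √(2 × 32,420 × 263 / 13.5) = 1123.912.
√((H+B)/B) = √((13.5+38.4)/38.4) = 1.1626.
Q* ≈ 1306.624.
S* = Q* · H/(H+B) = 1306.624 × 13.5/51.9 ≈ 339.873.

S* ≈ 340 crates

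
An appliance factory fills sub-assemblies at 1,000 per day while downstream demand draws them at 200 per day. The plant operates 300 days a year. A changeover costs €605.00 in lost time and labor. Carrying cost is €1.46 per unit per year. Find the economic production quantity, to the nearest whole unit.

Annual demand D = 200 × 300 = 60,000.
Production build-up factor (1 − d/p) = 1 − 200/1,000 = 0.8000.
Q* = √(2DS / (H(1 − d/p))) = √(2 × 60,000 × 605 / (1.46 × 0.8000)).
= √(72,600,000 / 1.168) ≈ 7884.005.

Q* ≈ 7,884 sub-assemblies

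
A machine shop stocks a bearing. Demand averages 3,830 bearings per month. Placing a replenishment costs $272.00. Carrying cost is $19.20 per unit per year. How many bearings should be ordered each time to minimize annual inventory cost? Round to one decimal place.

Q* ≈ 1,141.1 bearings

Annual demand D = 3,830 × 12 = 45,960.
EOQ = √(2DS / H) = √(2 × 45,960 × 272 / 19.2).
= √(25,002,240 / 19.2) = √1,302,200 ≈ 1141.140.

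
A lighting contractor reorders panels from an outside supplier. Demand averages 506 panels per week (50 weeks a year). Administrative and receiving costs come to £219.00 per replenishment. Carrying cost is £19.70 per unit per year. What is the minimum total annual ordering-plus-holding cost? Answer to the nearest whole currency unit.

TC* ≈ £14,775

Annual demand D = 506 × 50 = 25,300.
EOQ = √(2DS/H) = √(2 × 25,300 × 219 / 19.7) ≈ 750.01.
At the optimum the two cost components are equal, so total cost = 2·(Q*/2)H = Q*·H.
Minimum total = √(2DSH) = √(2 × 25,300 × 219 × 19.7) ≈ 14775.100.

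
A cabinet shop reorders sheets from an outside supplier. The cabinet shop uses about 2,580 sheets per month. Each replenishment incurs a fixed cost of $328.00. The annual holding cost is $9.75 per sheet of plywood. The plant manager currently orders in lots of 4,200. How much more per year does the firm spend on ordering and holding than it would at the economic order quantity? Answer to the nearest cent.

Annual demand D = 2,580 × 12 = 30,960.
EOQ = √(2DS/H) = √(2 × 30,960 × 328 / 9.75) ≈ 1443.28.
Cost at Q* = (D/Q*)S + (Q*/2)H = √(2DSH) ≈ $14,071.96.
Cost at Q = 4,200: (30,960/4,200)×328 + (4,200/2)×9.75 = $2,417.83 + $20,475.00 = $22,892.83.
Excess = $22,892.83 − $14,071.96 = $8,820.86.

Extra cost ≈ $8,820.86 per year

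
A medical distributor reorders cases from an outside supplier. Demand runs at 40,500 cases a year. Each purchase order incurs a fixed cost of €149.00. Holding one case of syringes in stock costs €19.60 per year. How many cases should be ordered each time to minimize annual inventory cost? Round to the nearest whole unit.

Q* ≈ 785 cases

EOQ = √(2DS / H) = √(2 × 40,500 × 149 / 19.6).
= √(12,069,000 / 19.6) = √615,765.3061 ≈ 784.707.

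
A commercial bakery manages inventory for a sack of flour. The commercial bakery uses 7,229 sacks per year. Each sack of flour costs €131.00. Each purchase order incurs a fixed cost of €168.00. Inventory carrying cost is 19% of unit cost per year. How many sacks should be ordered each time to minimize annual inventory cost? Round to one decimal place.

Q* ≈ 312.4 sacks

Holding cost H = 0.19 × €131.00 = €24.8900 per unit per year.
EOQ = √(2DS / H) = √(2 × 7,229 × 168 / 24.89).
= √(2,428,944 / 24.89) = √97,587.1434 ≈ 312.389.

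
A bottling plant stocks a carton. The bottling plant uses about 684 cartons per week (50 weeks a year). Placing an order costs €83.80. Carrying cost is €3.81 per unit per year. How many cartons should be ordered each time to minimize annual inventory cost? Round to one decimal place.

Q* ≈ 1,226.6 cartons

Annual demand D = 684 × 50 = 34,200.
EOQ = √(2DS / H) = √(2 × 34,200 × 83.8 / 3.81).
= √(5,731,920 / 3.81) = √1,504,440.9449 ≈ 1226.557.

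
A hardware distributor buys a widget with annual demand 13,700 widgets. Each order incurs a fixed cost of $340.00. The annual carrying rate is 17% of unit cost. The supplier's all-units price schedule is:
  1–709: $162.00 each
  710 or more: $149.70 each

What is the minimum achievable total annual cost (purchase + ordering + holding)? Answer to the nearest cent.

TC* ≈ $2,066,484.96

Holding cost per unit per year at price C is H = 0.17·C.
Evaluate total cost at each tier's feasible EOQ or, if the EOQ is below the tier, at the tier's minimum quantity.
EOQ at $162.00 = 581.6 (feasible in tier 1): TC = 13,700×$162.00 + (13,700/581.6)×340 + (581.6/2)×0.17×$162.00 = $2,235,417.57.
EOQ at $149.70 = 605.0 < 710, so use break Q=710: TC = 13,700×$149.70 + (13,700/710.0)×340 + (710.0/2)×0.17×$149.70 = $2,066,484.96.
Lowest total cost among the candidates is at Q = 710.0.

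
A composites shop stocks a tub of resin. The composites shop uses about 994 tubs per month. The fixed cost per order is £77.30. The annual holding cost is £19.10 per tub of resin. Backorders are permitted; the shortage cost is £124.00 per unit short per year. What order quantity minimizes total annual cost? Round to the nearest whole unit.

Annual demand D = 994 × 12 = 11,928.
With planned backorders, Q* = √(2DS/H) · √((H+B)/B).
√(2DS/H) = √(2 × 11,928 × 77.3 / 19.1) = 310.722.
√((H+B)/B) = √((19.1+124)/124) = 1.0743.
Q* ≈ 333.796.

Q* ≈ 334 tubs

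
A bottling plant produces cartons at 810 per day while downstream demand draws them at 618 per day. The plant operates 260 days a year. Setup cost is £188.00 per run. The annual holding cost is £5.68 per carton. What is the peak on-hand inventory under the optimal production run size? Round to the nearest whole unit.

Annual demand D = 618 × 260 = 160,680.
Production build-up factor (1 − d/p) = 1 − 618/810 = 0.2370.
Q* = √(2DS / (H(1 − d/p))) = √(2 × 160,680 × 188 / (5.68 × 0.2370)).
= √(60,415,680 / 1.3464) ≈ 6698.731.
Maximum inventory = Q*(1 − d/p) = 6698.731 × 0.2370 ≈ 1587.847.

I_max ≈ 1,588 cartons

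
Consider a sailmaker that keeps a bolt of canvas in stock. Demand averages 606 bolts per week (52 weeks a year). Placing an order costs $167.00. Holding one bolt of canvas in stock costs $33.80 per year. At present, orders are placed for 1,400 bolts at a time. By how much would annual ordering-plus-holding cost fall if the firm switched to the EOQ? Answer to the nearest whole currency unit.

Annual demand D = 606 × 52 = 31,512.
EOQ = √(2DS/H) = √(2 × 31,512 × 167 / 33.8) ≈ 558.02.
Cost at Q* = (D/Q*)S + (Q*/2)H = √(2DSH) ≈ $18,861.21.
Cost at Q = 1,400: (31,512/1,400)×167 + (1,400/2)×33.8 = $3,758.93 + $23,660.00 = $27,418.93.
Excess = $27,418.93 − $18,861.21 = $8,557.72.

Extra cost ≈ $8,558 per year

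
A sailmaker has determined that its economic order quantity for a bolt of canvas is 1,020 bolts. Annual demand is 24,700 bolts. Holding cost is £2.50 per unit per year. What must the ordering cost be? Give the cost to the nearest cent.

S ≈ £52.65

Invert the EOQ relation Q*² = 2DS/H.
From Q* = √(2DS/H): S = Q*²H / (2D) = 1,020² × 2.5 / (2 × 24,700) = 52.6518.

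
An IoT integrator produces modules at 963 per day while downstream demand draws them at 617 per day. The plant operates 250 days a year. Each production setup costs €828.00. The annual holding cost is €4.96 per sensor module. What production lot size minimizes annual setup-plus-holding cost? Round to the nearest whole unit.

Q* ≈ 11,972 modules

Annual demand D = 617 × 250 = 154,250.
Production build-up factor (1 − d/p) = 1 − 617/963 = 0.3593.
Q* = √(2DS / (H(1 − d/p))) = √(2 × 154,250 × 828 / (4.96 × 0.3593)).
= √(255,438,000 / 1.7821) ≈ 11972.284.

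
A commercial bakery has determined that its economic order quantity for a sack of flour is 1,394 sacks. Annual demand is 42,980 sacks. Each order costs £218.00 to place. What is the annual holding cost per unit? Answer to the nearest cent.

The basic EOQ model gives Q* = √(2DS/H); rearrange for the unknown.
From Q* = √(2DS/H): H = 2DS / Q*² = 2 × 42,980 × 218 / 1,394² = 9.6433.

H ≈ £9.64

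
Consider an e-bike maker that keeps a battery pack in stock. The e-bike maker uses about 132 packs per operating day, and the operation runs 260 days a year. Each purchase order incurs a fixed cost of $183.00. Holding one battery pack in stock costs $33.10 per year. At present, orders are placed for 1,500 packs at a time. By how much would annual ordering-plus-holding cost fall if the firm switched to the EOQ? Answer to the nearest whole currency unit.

Extra cost ≈ $8,622 per year

Annual demand D = 132 × 260 = 34,320.
EOQ = √(2DS/H) = √(2 × 34,320 × 183 / 33.1) ≈ 616.03.
Cost at Q* = (D/Q*)S + (Q*/2)H = √(2DSH) ≈ $20,390.51.
Cost at Q = 1,500: (34,320/1,500)×183 + (1,500/2)×33.1 = $4,187.04 + $24,825.00 = $29,012.04.
Excess = $29,012.04 − $20,390.51 = $8,621.53.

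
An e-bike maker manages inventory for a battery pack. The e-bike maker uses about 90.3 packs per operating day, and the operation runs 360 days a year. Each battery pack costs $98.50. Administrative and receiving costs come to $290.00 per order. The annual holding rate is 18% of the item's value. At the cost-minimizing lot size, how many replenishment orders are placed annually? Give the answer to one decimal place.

Annual demand D = 90.3 × 360 = 32,508.
Holding cost H = 0.18 × $98.50 = $17.7300 per unit per year.
The optimal lot size = √(2DS/H) = √(2 × 32,508 × 290 / 17.73) ≈ 1031.23.
Orders per year = D / Q* = 32,508 / 1031.23 ≈ 31.524.

N ≈ 31.5 orders per year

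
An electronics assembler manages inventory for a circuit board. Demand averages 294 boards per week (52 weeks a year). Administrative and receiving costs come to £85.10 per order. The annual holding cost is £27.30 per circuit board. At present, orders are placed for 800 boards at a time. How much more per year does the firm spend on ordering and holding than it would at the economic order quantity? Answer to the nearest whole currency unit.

Extra cost ≈ £4,118 per year

Annual demand D = 294 × 52 = 15,288.
EOQ = √(2DS/H) = √(2 × 15,288 × 85.1 / 27.3) ≈ 308.73.
Cost at Q* = (D/Q*)S + (Q*/2)H = √(2DSH) ≈ £8,428.23.
Cost at Q = 800: (15,288/800)×85.1 + (800/2)×27.3 = £1,626.26 + £10,920.00 = £12,546.26.
Excess = £12,546.26 − £8,428.23 = £4,118.03.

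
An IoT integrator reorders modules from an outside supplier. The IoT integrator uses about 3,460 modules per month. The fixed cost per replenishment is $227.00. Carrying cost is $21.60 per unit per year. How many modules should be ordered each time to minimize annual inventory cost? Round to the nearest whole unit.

Annual demand D = 3,460 × 12 = 41,520.
EOQ = √(2DS / H) = √(2 × 41,520 × 227 / 21.6).
= √(18,850,080 / 21.6) = √872,688.8889 ≈ 934.178.

Q* ≈ 934 modules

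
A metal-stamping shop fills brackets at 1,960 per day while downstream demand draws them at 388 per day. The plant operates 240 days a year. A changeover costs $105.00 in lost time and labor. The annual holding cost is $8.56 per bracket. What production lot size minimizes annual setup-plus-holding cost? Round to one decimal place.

Annual demand D = 388 × 240 = 93,120.
Production build-up factor (1 − d/p) = 1 − 388/1,960 = 0.8020.
Q* = √(2DS / (H(1 − d/p))) = √(2 × 93,120 × 105 / (8.56 × 0.8020)).
= √(19,555,200 / 6.8655) ≈ 1687.703.

Q* ≈ 1,687.7 brackets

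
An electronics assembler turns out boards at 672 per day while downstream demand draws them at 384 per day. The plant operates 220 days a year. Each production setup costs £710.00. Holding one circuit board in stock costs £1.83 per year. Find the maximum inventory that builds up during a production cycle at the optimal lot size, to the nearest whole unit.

I_max ≈ 5,300 boards

Annual demand D = 384 × 220 = 84,480.
Production build-up factor (1 − d/p) = 1 − 384/672 = 0.4286.
Q* = √(2DS / (H(1 − d/p))) = √(2 × 84,480 × 710 / (1.83 × 0.4286)).
= √(119,961,600 / 0.7843) ≈ 12367.558.
Maximum inventory = Q*(1 − d/p) = 12367.558 × 0.4286 ≈ 5300.382.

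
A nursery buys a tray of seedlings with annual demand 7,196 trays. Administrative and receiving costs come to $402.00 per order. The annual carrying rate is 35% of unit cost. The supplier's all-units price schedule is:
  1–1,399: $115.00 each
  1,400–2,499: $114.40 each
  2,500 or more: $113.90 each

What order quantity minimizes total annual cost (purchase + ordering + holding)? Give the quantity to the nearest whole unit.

Holding cost per unit per year at price C is H = 0.35·C.
For each price level, check whether its EOQ is feasible; otherwise the best quantity at that price is the breakpoint.
EOQ at $115.00 = 379.1 (feasible in tier 1): TC = 7,196×$115.00 + (7,196/379.1)×402 + (379.1/2)×0.35×$115.00 = $842,800.07.
EOQ at $114.40 = 380.1 < 1400, so use break Q=1400: TC = 7,196×$114.40 + (7,196/1400.0)×402 + (1400.0/2)×0.35×$114.40 = $853,316.68.
EOQ at $113.90 = 381.0 < 2500, so use break Q=2500: TC = 7,196×$113.90 + (7,196/2500.0)×402 + (2500.0/2)×0.35×$113.90 = $870,612.77.
Lowest total cost is $842,800.07 at Q = 379.1.

Q* ≈ 379 trays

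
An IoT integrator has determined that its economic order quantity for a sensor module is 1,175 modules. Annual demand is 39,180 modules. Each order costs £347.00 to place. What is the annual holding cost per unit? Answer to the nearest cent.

H ≈ £19.69

Squaring Q* = √(2DS/H) gives Q*² = 2DS/H.
From Q* = √(2DS/H): H = 2DS / Q*² = 2 × 39,180 × 347 / 1,175² = 19.6946.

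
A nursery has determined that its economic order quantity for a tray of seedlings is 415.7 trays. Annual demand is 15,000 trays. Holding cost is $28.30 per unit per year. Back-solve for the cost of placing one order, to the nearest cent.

S ≈ $163.01

Squaring Q* = √(2DS/H) gives Q*² = 2DS/H.
From Q* = √(2DS/H): S = Q*²H / (2D) = 415.7² × 28.3 / (2 × 15,000) = 163.0141.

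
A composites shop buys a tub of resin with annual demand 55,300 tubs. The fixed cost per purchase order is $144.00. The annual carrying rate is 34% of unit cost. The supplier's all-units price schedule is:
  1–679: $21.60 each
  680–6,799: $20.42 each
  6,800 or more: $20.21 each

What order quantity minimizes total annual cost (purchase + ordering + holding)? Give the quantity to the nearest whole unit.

Q* ≈ 1,515 tubs

Holding cost per unit per year at price C is H = 0.34·C.
Evaluate total cost at each tier's feasible EOQ or, if the EOQ is below the tier, at the tier's minimum quantity.
Tier 1 ($21.60): EOQ = 1472.6 exceeds tier's upper bound 679, so this tier is dominated.
EOQ at $20.42 = 1514.6 (feasible in tier 2): TC = 55,300×$20.42 + (55,300/1514.6)×144 + (1514.6/2)×0.34×$20.42 = $1,139,741.41.
EOQ at $20.21 = 1522.4 < 6800, so use break Q=6800: TC = 55,300×$20.21 + (55,300/6800.0)×144 + (6800.0/2)×0.34×$20.21 = $1,142,146.82.
Lowest total cost is $1,139,741.41 at Q = 1514.6.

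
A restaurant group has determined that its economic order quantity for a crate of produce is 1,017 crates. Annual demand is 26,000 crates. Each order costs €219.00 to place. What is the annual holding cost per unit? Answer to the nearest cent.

H ≈ €11.01

Invert the EOQ relation Q*² = 2DS/H.
From Q* = √(2DS/H): H = 2DS / Q*² = 2 × 26,000 × 219 / 1,017² = 11.0105.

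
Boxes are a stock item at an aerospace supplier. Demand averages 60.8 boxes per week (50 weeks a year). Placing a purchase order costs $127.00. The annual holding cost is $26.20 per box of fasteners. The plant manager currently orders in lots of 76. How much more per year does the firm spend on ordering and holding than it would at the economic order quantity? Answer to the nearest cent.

Extra cost ≈ $1,577.76 per year

Annual demand D = 60.8 × 50 = 3,040.
EOQ = √(2DS/H) = √(2 × 3,040 × 127 / 26.2) ≈ 171.67.
Cost at Q* = (D/Q*)S + (Q*/2)H = √(2DSH) ≈ $4,497.84.
Cost at Q = 76: (3,040/76)×127 + (76/2)×26.2 = $5,080.00 + $995.60 = $6,075.60.
Excess = $6,075.60 − $4,497.84 = $1,577.76.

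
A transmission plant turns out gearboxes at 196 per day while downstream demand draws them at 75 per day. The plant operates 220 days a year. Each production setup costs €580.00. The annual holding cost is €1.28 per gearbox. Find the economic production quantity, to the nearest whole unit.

Q* ≈ 4,922 gearboxes

Annual demand D = 75 × 220 = 16,500.
Production build-up factor (1 − d/p) = 1 − 75/196 = 0.6173.
Q* = √(2DS / (H(1 − d/p))) = √(2 × 16,500 × 580 / (1.28 × 0.6173)).
= √(19,140,000 / 0.7902) ≈ 4921.544.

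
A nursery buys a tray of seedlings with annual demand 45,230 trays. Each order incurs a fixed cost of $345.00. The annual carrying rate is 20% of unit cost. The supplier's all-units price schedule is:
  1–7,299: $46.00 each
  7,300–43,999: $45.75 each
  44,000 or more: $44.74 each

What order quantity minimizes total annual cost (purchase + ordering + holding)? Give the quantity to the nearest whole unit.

Holding cost per unit per year at price C is H = 0.20·C.
For each price level, check whether its EOQ is feasible; otherwise the best quantity at that price is the breakpoint.
EOQ at $46.00 = 1841.8 (feasible in tier 1): TC = 45,230×$46.00 + (45,230/1841.8)×345 + (1841.8/2)×0.20×$46.00 = $2,097,524.62.
EOQ at $45.75 = 1846.8 < 7300, so use break Q=7300: TC = 45,230×$45.75 + (45,230/7300.0)×345 + (7300.0/2)×0.20×$45.75 = $2,104,807.58.
EOQ at $44.74 = 1867.6 < 44000, so use break Q=44000: TC = 45,230×$44.74 + (45,230/44000.0)×345 + (44000.0/2)×0.20×$44.74 = $2,220,800.84.
Lowest total cost is $2,097,524.62 at Q = 1841.8.

Q* ≈ 1,842 trays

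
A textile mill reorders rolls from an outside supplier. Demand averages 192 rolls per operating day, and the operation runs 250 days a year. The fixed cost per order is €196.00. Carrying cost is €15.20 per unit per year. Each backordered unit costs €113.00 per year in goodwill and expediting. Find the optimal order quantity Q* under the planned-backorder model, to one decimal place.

Q* ≈ 1,185.1 rolls

Annual demand D = 192 × 250 = 48,000.
With planned backorders, Q* = √(2DS/H) · √((H+B)/B).
√(2DS/H) = √(2 × 48,000 × 196 / 15.2) = 1112.607.
√((H+B)/B) = √((15.2+113)/113) = 1.0651.
Q* ≈ 1185.077.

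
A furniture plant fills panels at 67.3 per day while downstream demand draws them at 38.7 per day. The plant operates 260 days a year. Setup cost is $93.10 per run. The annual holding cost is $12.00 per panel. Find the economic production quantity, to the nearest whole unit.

Annual demand D = 38.7 × 260 = 10,062.
Production build-up factor (1 − d/p) = 1 − 38.7/67.3 = 0.4250.
Q* = √(2DS / (H(1 − d/p))) = √(2 × 10,062 × 93.1 / (12 × 0.4250)).
= √(1,873,544.4 / 5.0996) ≈ 606.130.

Q* ≈ 606 panels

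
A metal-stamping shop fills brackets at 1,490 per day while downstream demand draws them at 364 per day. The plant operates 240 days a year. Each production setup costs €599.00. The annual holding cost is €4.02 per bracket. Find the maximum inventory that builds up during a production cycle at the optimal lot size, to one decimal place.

Annual demand D = 364 × 240 = 87,360.
Production build-up factor (1 − d/p) = 1 − 364/1,490 = 0.7557.
Q* = √(2DS / (H(1 − d/p))) = √(2 × 87,360 × 599 / (4.02 × 0.7557)).
= √(104,657,280 / 3.0379) ≈ 5869.426.
Maximum inventory = Q*(1 − d/p) = 5869.426 × 0.7557 ≈ 4435.553.

I_max ≈ 4,435.6 brackets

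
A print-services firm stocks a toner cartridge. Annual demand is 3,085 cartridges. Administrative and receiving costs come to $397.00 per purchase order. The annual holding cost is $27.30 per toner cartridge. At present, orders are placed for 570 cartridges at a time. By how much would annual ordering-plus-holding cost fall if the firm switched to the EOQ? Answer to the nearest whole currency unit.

EOQ = √(2DS/H) = √(2 × 3,085 × 397 / 27.3) ≈ 299.54.
Cost at Q* = (D/Q*)S + (Q*/2)H = √(2DSH) ≈ $8,177.47.
Cost at Q = 570: (3,085/570)×397 + (570/2)×27.3 = $2,148.68 + $7,780.50 = $9,929.18.
Excess = $9,929.18 − $8,177.47 = $1,751.70.

Extra cost ≈ $1,752 per year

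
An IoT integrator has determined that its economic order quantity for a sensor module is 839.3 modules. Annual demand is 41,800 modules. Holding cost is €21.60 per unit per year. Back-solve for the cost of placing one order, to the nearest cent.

Invert the EOQ relation Q*² = 2DS/H.
From Q* = √(2DS/H): S = Q*²H / (2D) = 839.3² × 21.6 / (2 × 41,800) = 182.0044.

S ≈ €182.00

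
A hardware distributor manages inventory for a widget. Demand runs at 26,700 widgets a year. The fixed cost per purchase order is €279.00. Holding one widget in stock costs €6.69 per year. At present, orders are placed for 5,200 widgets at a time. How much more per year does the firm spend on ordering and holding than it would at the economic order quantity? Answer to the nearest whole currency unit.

EOQ = √(2DS/H) = √(2 × 26,700 × 279 / 6.69) ≈ 1492.31.
Cost at Q* = (D/Q*)S + (Q*/2)H = √(2DSH) ≈ €9,983.57.
Cost at Q = 5,200: (26,700/5,200)×279 + (5,200/2)×6.69 = €1,432.56 + €17,394.00 = €18,826.56.
Excess = €18,826.56 − €9,983.57 = €8,842.99.

Extra cost ≈ €8,843 per year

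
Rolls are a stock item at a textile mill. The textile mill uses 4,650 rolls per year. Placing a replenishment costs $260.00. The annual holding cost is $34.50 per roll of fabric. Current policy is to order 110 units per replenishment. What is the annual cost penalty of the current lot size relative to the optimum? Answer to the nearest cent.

Extra cost ≈ $3,754.90 per year

EOQ = √(2DS/H) = √(2 × 4,650 × 260 / 34.5) ≈ 264.74.
Cost at Q* = (D/Q*)S + (Q*/2)H = √(2DSH) ≈ $9,133.51.
Cost at Q = 110: (4,650/110)×260 + (110/2)×34.5 = $10,990.91 + $1,897.50 = $12,888.41.
Excess = $12,888.41 − $9,133.51 = $3,754.90.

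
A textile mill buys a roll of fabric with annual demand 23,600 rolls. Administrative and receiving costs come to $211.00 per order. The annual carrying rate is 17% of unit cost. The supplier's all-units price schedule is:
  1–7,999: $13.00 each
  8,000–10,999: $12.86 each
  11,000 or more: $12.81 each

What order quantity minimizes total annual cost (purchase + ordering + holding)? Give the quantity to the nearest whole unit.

Q* ≈ 2,123 rolls

Holding cost per unit per year at price C is H = 0.17·C.
For each price level, check whether its EOQ is feasible; otherwise the best quantity at that price is the breakpoint.
EOQ at $13.00 = 2122.8 (feasible in tier 1): TC = 23,600×$13.00 + (23,600/2122.8)×211 + (2122.8/2)×0.17×$13.00 = $311,491.46.
EOQ at $12.86 = 2134.4 < 8000, so use break Q=8000: TC = 23,600×$12.86 + (23,600/8000.0)×211 + (8000.0/2)×0.17×$12.86 = $312,863.25.
EOQ at $12.81 = 2138.5 < 11000, so use break Q=11000: TC = 23,600×$12.81 + (23,600/11000.0)×211 + (11000.0/2)×0.17×$12.81 = $314,746.04.
Lowest total cost is $311,491.46 at Q = 2122.8.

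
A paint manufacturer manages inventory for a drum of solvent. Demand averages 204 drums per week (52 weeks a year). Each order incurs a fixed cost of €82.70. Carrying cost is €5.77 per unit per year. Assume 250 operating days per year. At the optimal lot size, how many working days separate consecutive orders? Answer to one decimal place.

Annual demand D = 204 × 52 = 10,608.
Q* = √(2DS/H) = √(2 × 10,608 × 82.7 / 5.77) ≈ 551.44.
Cycle time = Q*/D × 250 = 551.44 / 10,608 × 250 ≈ 12.996 days.

T ≈ 13.0 days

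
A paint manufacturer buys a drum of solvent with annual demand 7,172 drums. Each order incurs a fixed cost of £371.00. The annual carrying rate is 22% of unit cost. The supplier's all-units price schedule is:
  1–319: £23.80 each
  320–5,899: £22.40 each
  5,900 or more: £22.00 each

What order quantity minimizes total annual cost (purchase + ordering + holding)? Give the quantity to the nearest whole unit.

Q* ≈ 1,039 drums

Holding cost per unit per year at price C is H = 0.22·C.
Evaluate total cost at each tier's feasible EOQ or, if the EOQ is below the tier, at the tier's minimum quantity.
Tier 1 (£23.80): EOQ = 1008.1 exceeds tier's upper bound 319, so this tier is dominated.
EOQ at £22.40 = 1039.2 (feasible in tier 2): TC = 7,172×£22.40 + (7,172/1039.2)×371 + (1039.2/2)×0.22×£22.40 = £165,773.83.
EOQ at £22.00 = 1048.6 < 5900, so use break Q=5900: TC = 7,172×£22.00 + (7,172/5900.0)×371 + (5900.0/2)×0.22×£22.00 = £172,512.99.
Lowest total cost is £165,773.83 at Q = 1039.2.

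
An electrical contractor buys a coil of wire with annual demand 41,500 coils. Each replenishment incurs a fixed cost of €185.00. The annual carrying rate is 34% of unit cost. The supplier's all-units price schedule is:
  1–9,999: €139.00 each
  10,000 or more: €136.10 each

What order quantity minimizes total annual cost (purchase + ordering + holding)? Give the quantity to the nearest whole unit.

Q* ≈ 570 coils

Holding cost per unit per year at price C is H = 0.34·C.
Evaluate total cost at each tier's feasible EOQ or, if the EOQ is below the tier, at the tier's minimum quantity.
EOQ at €139.00 = 570.0 (feasible in tier 1): TC = 41,500×€139.00 + (41,500/570.0)×185 + (570.0/2)×0.34×€139.00 = €5,795,438.40.
EOQ at €136.10 = 576.0 < 10000, so use break Q=10000: TC = 41,500×€136.10 + (41,500/10000.0)×185 + (10000.0/2)×0.34×€136.10 = €5,880,287.75.
Lowest total cost is €5,795,438.40 at Q = 570.0.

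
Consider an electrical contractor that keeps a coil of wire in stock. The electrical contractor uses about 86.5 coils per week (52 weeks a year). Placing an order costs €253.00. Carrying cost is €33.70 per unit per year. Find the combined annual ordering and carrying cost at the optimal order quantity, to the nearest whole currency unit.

TC* ≈ €8,758

Annual demand D = 86.5 × 52 = 4,498.
The optimal lot size = √(2DS/H) = √(2 × 4,498 × 253 / 33.7) ≈ 259.88.
At the optimum the two cost components are equal, so total cost = 2·(Q*/2)H = Q*·H.
Minimum total = √(2DSH) = √(2 × 4,498 × 253 × 33.7) ≈ 8757.899.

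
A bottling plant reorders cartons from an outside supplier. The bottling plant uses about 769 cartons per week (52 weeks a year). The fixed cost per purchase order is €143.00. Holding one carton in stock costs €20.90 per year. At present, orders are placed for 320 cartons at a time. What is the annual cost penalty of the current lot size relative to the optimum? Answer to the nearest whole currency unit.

Annual demand D = 769 × 52 = 39,988.
EOQ = √(2DS/H) = √(2 × 39,988 × 143 / 20.9) ≈ 739.73.
Cost at Q* = (D/Q*)S + (Q*/2)H = √(2DSH) ≈ €15,460.41.
Cost at Q = 320: (39,988/320)×143 + (320/2)×20.9 = €17,869.64 + €3,344.00 = €21,213.64.
Excess = €21,213.64 − €15,460.41 = €5,753.23.

Extra cost ≈ €5,753 per year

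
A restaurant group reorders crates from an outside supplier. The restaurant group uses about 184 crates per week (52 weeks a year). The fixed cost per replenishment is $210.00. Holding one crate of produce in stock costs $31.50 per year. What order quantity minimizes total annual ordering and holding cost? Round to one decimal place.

Q* ≈ 357.2 crates

Annual demand D = 184 × 52 = 9,568.
EOQ = √(2DS / H) = √(2 × 9,568 × 210 / 31.5).
= √(4,018,560 / 31.5) = √127,573.3333 ≈ 357.174.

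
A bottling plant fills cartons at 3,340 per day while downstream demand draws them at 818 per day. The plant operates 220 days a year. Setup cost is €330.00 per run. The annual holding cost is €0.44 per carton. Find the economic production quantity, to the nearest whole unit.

Q* ≈ 18,908 cartons

Annual demand D = 818 × 220 = 179,960.
Production build-up factor (1 − d/p) = 1 − 818/3,340 = 0.7551.
Q* = √(2DS / (H(1 − d/p))) = √(2 × 179,960 × 330 / (0.44 × 0.7551)).
= √(118,773,600 / 0.3322) ≈ 18907.509.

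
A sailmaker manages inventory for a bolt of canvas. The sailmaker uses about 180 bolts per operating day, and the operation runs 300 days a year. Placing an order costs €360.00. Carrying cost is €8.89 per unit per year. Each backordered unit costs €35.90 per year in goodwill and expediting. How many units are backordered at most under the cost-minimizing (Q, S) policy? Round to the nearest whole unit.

S* ≈ 464 bolts

Annual demand D = 180 × 300 = 54,000.
With planned backorders, Q* = √(2DS/H) · √((H+B)/B).
√(2DS/H) = √(2 × 54,000 × 360 / 8.89) = 2091.280.
√((H+B)/B) = √((8.89+35.9)/35.9) = 1.1170.
Q* ≈ 2335.907.
S* = Q* · H/(H+B) = 2335.907 × 8.89/44.79 ≈ 463.635.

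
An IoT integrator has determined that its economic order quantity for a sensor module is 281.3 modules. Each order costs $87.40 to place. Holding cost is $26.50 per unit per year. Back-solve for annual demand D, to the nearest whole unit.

Squaring Q* = √(2DS/H) gives Q*² = 2DS/H.
From Q* = √(2DS/H): D = Q*²H / (2S) = 281.3² × 26.5 / (2 × 87.4) = 11996.206.

D ≈ 11,996 modules per year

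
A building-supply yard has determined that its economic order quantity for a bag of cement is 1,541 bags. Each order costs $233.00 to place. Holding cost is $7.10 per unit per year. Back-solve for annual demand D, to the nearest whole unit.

D ≈ 36,181 bags per year

Invert the EOQ relation Q*² = 2DS/H.
From Q* = √(2DS/H): D = Q*²H / (2S) = 1,541² × 7.1 / (2 × 233) = 36180.762.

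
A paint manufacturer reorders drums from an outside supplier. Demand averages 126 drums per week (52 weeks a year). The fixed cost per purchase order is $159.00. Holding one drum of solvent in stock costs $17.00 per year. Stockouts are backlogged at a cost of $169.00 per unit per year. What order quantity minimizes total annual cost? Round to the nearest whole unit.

Q* ≈ 367 drums

Annual demand D = 126 × 52 = 6,552.
With planned backorders, Q* = √(2DS/H) · √((H+B)/B).
√(2DS/H) = √(2 × 6,552 × 159 / 17) = 350.087.
√((H+B)/B) = √((17+169)/169) = 1.0491.
Q* ≈ 367.273.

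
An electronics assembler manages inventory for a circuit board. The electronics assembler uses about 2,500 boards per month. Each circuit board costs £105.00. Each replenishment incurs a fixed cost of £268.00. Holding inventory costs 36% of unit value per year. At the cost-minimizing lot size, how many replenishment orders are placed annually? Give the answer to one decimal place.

Annual demand D = 2,500 × 12 = 30,000.
Holding cost H = 0.36 × £105.00 = £37.8000 per unit per year.
The optimal lot size = √(2DS/H) = √(2 × 30,000 × 268 / 37.8) ≈ 652.22.
Orders per year = D / Q* = 30,000 / 652.22 ≈ 45.996.

N ≈ 46.0 orders per year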